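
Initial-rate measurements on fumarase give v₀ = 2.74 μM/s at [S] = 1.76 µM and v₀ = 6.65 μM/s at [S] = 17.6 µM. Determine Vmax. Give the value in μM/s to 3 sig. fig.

From v = Vmax[S]/(Km+[S]), each point gives Vmax = v(Km+[S])/[S].
Equating: 2.74(Km+1.76)/1.76 = 6.65(Km+17.6)/17.6.
1.557·Km + 2.74 = 0.3778·Km + 6.65, so (1.557 − 0.3778)·Km = 6.65 − 2.74.
Km = 3.910/1.179 = 3.32 µM; then Vmax = 2.74(3.32+1.76)/1.76 = 7.90 μM/s.

7.90 μM/s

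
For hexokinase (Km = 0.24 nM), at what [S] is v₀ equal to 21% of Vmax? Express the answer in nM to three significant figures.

0.0638 nM

v/Vmax = [S]/(Km+[S]) = 0.21, so [S] = Km·0.21/(1 − 0.21) = 0.24 × 0.2658.
[S] = 0.0638 nM.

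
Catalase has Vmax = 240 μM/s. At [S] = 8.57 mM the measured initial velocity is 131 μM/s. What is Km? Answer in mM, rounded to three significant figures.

7.13 mM

v/Vmax = 131/240 = 0.5458 = [S]/(Km+[S]).
So Km + [S] = [S]/0.5458 = 15.70 mM, giving Km = 15.70 − 8.57 = 7.13 mM.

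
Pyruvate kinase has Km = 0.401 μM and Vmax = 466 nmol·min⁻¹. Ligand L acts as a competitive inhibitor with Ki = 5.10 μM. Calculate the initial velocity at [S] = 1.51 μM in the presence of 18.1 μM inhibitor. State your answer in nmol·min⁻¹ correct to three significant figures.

211 nmol·min⁻¹

α = 1 + [I]/Ki = 1 + 18.1/5.10 = 4.549.
For a competitive inhibitor, Vmax is unchanged and the apparent Km becomes α·Km: Km,app = 1.82 μM, Vmax,app = 466 nmol·min⁻¹.
v = Vmax,app·[S]/(Km,app + [S]) = 466 × 1.51/(1.82 + 1.51) = 211 nmol·min⁻¹.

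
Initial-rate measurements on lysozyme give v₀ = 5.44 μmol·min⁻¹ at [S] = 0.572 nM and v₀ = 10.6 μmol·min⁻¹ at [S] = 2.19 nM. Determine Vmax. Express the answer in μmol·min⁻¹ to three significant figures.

From v = Vmax[S]/(Km+[S]), each point gives Vmax = v(Km+[S])/[S].
Equating: 5.44(Km+0.572)/0.572 = 10.6(Km+2.19)/2.19.
9.510·Km + 5.44 = 4.840·Km + 10.6, so (9.510 − 4.840)·Km = 10.6 − 5.44.
Km = 5.160/4.670 = 1.10 nM; then Vmax = 5.44(1.10+0.572)/0.572 = 15.9 μmol·min⁻¹.

15.9 μmol·min⁻¹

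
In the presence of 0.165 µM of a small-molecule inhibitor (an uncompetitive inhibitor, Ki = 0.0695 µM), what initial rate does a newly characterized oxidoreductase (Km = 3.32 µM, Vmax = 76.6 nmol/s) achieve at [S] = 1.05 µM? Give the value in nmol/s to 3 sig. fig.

11.7 nmol/s

α = 1 + [I]/Ki = 1 + 0.165/0.0695 = 3.374.
For an uncompetitive inhibitor, both parameters are divided by α, giving Vmax/α and Km/α: Km,app = 0.984 µM, Vmax,app = 22.7 nmol/s.
v = Vmax,app·[S]/(Km,app + [S]) = 22.7 × 1.05/(0.984 + 1.05) = 11.7 nmol/s.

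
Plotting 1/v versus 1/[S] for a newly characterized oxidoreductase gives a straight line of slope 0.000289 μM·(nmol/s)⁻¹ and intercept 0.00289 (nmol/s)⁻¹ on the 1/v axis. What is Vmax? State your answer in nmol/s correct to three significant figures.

The y-intercept of a Lineweaver–Burk plot equals 1/Vmax, so Vmax = 1/0.00289 = 346 nmol/s.

346 nmol/s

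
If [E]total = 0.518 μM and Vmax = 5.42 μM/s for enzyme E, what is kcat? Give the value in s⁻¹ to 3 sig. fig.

10.5 s⁻¹

kcat = Vmax/[E]total = 5.42 μM/s / 0.518 μM = 10.5 s⁻¹.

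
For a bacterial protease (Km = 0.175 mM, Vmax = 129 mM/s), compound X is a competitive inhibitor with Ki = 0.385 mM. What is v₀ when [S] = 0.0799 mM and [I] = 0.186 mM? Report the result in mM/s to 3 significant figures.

30.4 mM/s

α = 1 + [I]/Ki = 1 + 0.186/0.385 = 1.483.
For a competitive inhibitor, Vmax is unchanged and the apparent Km becomes α·Km: Km,app = 0.260 mM, Vmax,app = 129 mM/s.
v = Vmax,app·[S]/(Km,app + [S]) = 129 × 0.0799/(0.260 + 0.0799) = 30.4 mM/s.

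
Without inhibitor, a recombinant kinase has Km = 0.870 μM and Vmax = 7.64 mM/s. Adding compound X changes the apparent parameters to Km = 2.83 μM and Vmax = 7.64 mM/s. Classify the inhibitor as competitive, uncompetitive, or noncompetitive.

competitive

Km increases (0.870 → 2.83 μM) while Vmax is unchanged — the hallmark of competitive inhibition.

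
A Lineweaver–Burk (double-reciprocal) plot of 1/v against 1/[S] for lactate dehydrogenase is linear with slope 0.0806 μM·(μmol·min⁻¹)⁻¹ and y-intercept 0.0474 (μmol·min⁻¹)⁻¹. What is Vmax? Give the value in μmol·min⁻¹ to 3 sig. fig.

The y-intercept of a Lineweaver–Burk plot equals 1/Vmax, so Vmax = 1/0.0474 = 21.1 μmol·min⁻¹.

21.1 μmol·min⁻¹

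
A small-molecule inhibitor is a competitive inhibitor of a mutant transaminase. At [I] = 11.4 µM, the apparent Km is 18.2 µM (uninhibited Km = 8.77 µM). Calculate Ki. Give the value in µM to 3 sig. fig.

10.6 µM

Competitive: Km,app = α·Km with α = 1 + [I]/Ki.
α = Km,app/Km = 18.2/8.77 = 2.075.
Since α = 1 + [I]/Ki, [I]/Ki = 2.075 − 1 = 1.075 and Ki = 11.4/1.075 = 10.6 µM.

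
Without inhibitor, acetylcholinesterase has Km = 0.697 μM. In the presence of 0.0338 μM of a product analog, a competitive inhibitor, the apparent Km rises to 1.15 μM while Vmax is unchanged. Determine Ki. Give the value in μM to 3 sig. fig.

0.0520 μM

Competitive: Km,app = α·Km with α = 1 + [I]/Ki.
α = Km,app/Km = 1.15/0.697 = 1.650.
Ki = [I]/(α − 1) = 0.0338/0.6499 = 0.0520 μM.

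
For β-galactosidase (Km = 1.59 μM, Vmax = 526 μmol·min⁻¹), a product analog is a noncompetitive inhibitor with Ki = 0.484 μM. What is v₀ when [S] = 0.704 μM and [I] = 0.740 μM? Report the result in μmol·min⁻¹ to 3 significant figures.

63.8 μmol·min⁻¹

α = 1 + [I]/Ki = 1 + 0.740/0.484 = 2.529.
For a noncompetitive inhibitor, Vmax is reduced to Vmax/α while Km is unchanged: Km,app = 1.59 μM, Vmax,app = 208 μmol·min⁻¹.
v = Vmax,app·[S]/(Km,app + [S]) = 208 × 0.704/(1.59 + 0.704) = 63.8 μmol·min⁻¹.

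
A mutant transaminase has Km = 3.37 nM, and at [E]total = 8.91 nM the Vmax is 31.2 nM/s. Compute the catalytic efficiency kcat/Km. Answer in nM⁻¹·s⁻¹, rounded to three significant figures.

kcat = Vmax/[E]total = 31.2/8.91 = 3.50 s⁻¹.
kcat/Km = 3.50/3.37 = 1.04 nM⁻¹·s⁻¹.

1.04 nM⁻¹·s⁻¹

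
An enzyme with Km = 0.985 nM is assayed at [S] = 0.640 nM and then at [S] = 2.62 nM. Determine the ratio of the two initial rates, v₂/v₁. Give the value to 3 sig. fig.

Since Vmax cancels, v₂/v₁ = [S]₂(Km+[S]₁) / [S]₁(Km+[S]₂).
= 2.62×(0.985+0.640) / (0.640×(0.985+2.62)) = 4.258/2.307 = 1.85.

1.85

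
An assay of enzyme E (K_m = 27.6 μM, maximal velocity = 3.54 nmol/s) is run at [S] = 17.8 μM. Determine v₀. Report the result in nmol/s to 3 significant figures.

[S]/(Km+[S]) = 17.8/45.40 = 0.3921, the fractional saturation.
v = 0.3921 × Vmax = 0.3921 × 3.54 = 1.39 nmol/s.

1.39 nmol/s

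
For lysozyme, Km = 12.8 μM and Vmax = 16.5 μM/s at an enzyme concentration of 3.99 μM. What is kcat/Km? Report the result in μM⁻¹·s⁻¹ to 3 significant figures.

kcat = Vmax/[E]total = 16.5/3.99 = 4.14 s⁻¹.
kcat/Km = 4.14/12.8 = 0.323 μM⁻¹·s⁻¹.

0.323 μM⁻¹·s⁻¹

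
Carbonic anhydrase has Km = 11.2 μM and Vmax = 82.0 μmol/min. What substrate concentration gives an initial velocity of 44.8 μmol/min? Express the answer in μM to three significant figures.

13.5 μM

Rearranging v = Vmax[S]/(Km+[S]) gives [S] = Km·v/(Vmax − v).
[S] = 11.2 × 44.8 / (82.0 − 44.8) = 501.8/37.20 = 13.5 μM.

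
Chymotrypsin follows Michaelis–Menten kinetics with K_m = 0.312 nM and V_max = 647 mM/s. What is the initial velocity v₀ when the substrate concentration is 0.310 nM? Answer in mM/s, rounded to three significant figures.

322 mM/s

[S]/(Km+[S]) = 0.310/0.6220 = 0.4984, the fractional saturation.
v = 0.4984 × Vmax = 0.4984 × 647 = 322 mM/s.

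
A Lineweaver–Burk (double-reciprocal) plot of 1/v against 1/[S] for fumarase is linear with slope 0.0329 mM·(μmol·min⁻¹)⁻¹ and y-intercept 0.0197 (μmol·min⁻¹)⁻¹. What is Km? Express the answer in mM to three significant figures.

1.67 mM

y-intercept = 1/Vmax ⇒ Vmax = 50.8 μmol·min⁻¹; slope = Km/Vmax ⇒ Km = slope × Vmax.
Km = 0.0329 × 50.8 = 1.67 mM.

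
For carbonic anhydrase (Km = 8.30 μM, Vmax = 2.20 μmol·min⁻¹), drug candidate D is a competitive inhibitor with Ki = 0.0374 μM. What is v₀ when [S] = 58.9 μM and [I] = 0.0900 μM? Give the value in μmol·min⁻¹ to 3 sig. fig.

α = 1 + [I]/Ki = 1 + 0.0900/0.0374 = 3.406.
For a competitive inhibitor, Vmax is unchanged and the apparent Km becomes α·Km: Km,app = 28.3 μM, Vmax,app = 2.20 μmol·min⁻¹.
v = Vmax,app·[S]/(Km,app + [S]) = 2.20 × 58.9/(28.3 + 58.9) = 1.49 μmol·min⁻¹.

1.49 μmol·min⁻¹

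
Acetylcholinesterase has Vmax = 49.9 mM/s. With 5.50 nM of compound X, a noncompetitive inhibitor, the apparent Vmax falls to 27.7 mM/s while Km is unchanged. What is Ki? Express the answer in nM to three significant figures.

Noncompetitive: Vmax,app = Vmax/α with α = 1 + [I]/Ki.
α = Vmax/Vmax,app = 49.9/27.7 = 1.801.
Ki = [I]/(α − 1) = 5.50/0.8014 = 6.86 nM.

6.86 nM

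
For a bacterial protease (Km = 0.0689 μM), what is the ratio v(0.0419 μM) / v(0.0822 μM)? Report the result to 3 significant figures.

Since Vmax cancels, v₂/v₁ = [S]₂(Km+[S]₁) / [S]₁(Km+[S]₂).
= 0.0419×(0.0689+0.0822) / (0.0822×(0.0689+0.0419)) = 0.006331/0.009108 = 0.695.

0.695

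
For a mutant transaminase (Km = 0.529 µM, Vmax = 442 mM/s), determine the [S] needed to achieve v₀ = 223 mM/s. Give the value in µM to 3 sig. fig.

0.539 µM

The required fractional saturation is v/Vmax = 223/442 = 0.5045.
Then [S]/(Km+[S]) = 0.5045 ⇒ [S] = 0.529 × 0.5045/(1 − 0.5045) = 0.539 µM.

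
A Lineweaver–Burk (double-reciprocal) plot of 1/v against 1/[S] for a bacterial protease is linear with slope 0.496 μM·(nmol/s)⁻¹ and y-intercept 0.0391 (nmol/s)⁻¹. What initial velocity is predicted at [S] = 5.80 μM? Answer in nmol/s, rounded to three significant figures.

8.02 nmol/s

The y-intercept is 1/Vmax, so Vmax = 1/0.0391 = 25.6 nmol/s.
The slope is Km/Vmax, so Km = 0.496 × 25.6 = 12.7 μM.
Then v = 25.6 × 5.80/(12.7 + 5.80) = 8.02 nmol/s.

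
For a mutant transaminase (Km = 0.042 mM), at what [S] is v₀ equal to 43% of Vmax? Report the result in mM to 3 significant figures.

v/Vmax = [S]/(Km+[S]) = 0.43, so [S] = Km·0.43/(1 − 0.43) = 0.042 × 0.7544.
[S] = 0.0317 mM.

0.0317 mM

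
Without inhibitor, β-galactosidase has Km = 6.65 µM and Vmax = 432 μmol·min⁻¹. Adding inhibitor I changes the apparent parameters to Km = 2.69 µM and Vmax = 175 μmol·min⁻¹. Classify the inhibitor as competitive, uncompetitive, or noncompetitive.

uncompetitive

Both Km and Vmax decrease by the same factor (~2.47-fold) — characteristic of uncompetitive inhibition.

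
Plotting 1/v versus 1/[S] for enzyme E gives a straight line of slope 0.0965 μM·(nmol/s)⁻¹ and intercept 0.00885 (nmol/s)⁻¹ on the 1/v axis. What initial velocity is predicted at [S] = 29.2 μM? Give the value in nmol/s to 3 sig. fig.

The y-intercept is 1/Vmax, so Vmax = 1/0.00885 = 113 nmol/s.
The slope is Km/Vmax, so Km = 0.0965 × 113 = 10.9 μM.
Then v = 113 × 29.2/(10.9 + 29.2) = 82.3 nmol/s.

82.3 nmol/s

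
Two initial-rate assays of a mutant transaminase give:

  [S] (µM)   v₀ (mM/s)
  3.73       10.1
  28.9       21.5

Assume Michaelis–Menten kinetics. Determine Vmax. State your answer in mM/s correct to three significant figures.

25.8 mM/s

In reciprocal form, 1/v = (Km/Vmax)·(1/[S]) + 1/Vmax. The two points give (1/[S], 1/v) = (0.2681, 0.09901) and (0.03460, 0.04651).
Slope = (0.09901 − 0.04651)/(0.2681 − 0.03460) = 0.2248; intercept = 0.09901 − 0.2248×0.2681 = 0.03873.
Vmax = 1/intercept = 25.8 mM/s; Km = slope × Vmax = 0.2248 × 25.8 = 5.80 µM.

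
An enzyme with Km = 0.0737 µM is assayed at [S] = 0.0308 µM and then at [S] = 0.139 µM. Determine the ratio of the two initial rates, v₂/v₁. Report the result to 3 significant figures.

Since Vmax cancels, v₂/v₁ = [S]₂(Km+[S]₁) / [S]₁(Km+[S]₂).
= 0.139×(0.0737+0.0308) / (0.0308×(0.0737+0.139)) = 0.01453/0.006551 = 2.22.

2.22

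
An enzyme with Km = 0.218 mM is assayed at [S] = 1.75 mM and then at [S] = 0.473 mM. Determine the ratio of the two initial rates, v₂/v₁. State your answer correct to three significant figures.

The fractional saturations are [S]/(Km+[S]) = 1.75/1.968 = 0.8892 and 0.473/0.6910 = 0.6845.
v₂/v₁ is just their ratio: 0.6845/0.8892 = 0.770.

0.770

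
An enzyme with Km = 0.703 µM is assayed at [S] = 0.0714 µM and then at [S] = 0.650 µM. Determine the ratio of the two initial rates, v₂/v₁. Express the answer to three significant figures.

Since Vmax cancels, v₂/v₁ = [S]₂(Km+[S]₁) / [S]₁(Km+[S]₂).
= 0.650×(0.703+0.0714) / (0.0714×(0.703+0.650)) = 0.5034/0.09660 = 5.21.

5.21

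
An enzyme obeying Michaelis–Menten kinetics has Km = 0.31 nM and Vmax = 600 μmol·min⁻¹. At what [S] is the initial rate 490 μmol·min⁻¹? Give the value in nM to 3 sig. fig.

1.38 nM

The required fractional saturation is v/Vmax = 490/600 = 0.8167.
Then [S]/(Km+[S]) = 0.8167 ⇒ [S] = 0.31 × 0.8167/(1 − 0.8167) = 1.38 nM.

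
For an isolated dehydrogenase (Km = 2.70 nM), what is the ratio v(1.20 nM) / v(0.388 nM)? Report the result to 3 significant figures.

Since Vmax cancels, v₂/v₁ = [S]₂(Km+[S]₁) / [S]₁(Km+[S]₂).
= 1.20×(2.70+0.388) / (0.388×(2.70+1.20)) = 3.706/1.513 = 2.45.

2.45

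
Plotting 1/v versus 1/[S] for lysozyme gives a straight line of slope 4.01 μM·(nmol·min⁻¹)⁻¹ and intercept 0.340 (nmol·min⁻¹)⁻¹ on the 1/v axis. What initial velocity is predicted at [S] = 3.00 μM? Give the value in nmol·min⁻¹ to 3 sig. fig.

The y-intercept is 1/Vmax, so Vmax = 1/0.340 = 2.94 nmol·min⁻¹.
The slope is Km/Vmax, so Km = 4.01 × 2.94 = 11.8 μM.
Then v = 2.94 × 3.00/(11.8 + 3.00) = 0.596 nmol·min⁻¹.

0.596 nmol·min⁻¹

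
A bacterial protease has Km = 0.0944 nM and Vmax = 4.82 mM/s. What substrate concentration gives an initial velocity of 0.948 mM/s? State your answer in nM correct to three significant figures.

0.0231 nM

The required fractional saturation is v/Vmax = 0.948/4.82 = 0.1967.
Then [S]/(Km+[S]) = 0.1967 ⇒ [S] = 0.0944 × 0.1967/(1 − 0.1967) = 0.0231 nM.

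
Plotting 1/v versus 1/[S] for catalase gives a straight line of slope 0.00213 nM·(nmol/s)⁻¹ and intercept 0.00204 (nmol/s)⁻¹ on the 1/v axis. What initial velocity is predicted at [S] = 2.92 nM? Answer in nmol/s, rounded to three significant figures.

361 nmol/s

The y-intercept is 1/Vmax, so Vmax = 1/0.00204 = 490 nmol/s.
The slope is Km/Vmax, so Km = 0.00213 × 490 = 1.04 nM.
Then v = 490 × 2.92/(1.04 + 2.92) = 361 nmol/s.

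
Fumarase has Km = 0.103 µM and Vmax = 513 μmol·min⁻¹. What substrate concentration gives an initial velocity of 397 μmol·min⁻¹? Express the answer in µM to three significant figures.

0.353 µM

The required fractional saturation is v/Vmax = 397/513 = 0.7739.
Then [S]/(Km+[S]) = 0.7739 ⇒ [S] = 0.103 × 0.7739/(1 − 0.7739) = 0.353 µM.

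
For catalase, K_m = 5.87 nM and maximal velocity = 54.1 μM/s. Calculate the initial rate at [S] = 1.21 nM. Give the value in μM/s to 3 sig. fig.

v = Vmax·[S]/(Km + [S]) = 54.1 × 1.21 / (5.87 + 1.21)
  = 65.46 / 7.080 = 9.25 μM/s.

9.25 μM/s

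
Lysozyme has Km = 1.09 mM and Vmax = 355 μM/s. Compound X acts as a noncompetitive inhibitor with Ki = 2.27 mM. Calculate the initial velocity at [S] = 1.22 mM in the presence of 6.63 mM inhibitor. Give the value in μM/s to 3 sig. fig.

With α = 1 + [I]/Ki = 1 + 6.63/2.27 = 3.921, the noncompetitive rate law is v = (Vmax/α)·[S] / (Km + [S]).
v = (355/3.921)×1.22 / (1.09 + 1.22) = 110.5/2.310 = 47.8 μM/s.

47.8 μM/s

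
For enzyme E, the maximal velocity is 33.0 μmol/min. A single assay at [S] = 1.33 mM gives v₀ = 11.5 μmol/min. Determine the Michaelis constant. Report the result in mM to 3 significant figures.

2.49 mM

v/Vmax = 11.5/33.0 = 0.3485 = [S]/(Km+[S]).
So Km + [S] = [S]/0.3485 = 3.817 mM, giving Km = 3.817 − 1.33 = 2.49 mM.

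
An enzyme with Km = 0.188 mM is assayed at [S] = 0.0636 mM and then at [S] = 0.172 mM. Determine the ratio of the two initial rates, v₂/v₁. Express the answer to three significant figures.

Since Vmax cancels, v₂/v₁ = [S]₂(Km+[S]₁) / [S]₁(Km+[S]₂).
= 0.172×(0.188+0.0636) / (0.0636×(0.188+0.172)) = 0.04328/0.02290 = 1.89.

1.89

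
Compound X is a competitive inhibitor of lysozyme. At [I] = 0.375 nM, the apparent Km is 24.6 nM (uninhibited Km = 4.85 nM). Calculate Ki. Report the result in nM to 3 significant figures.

0.0921 nM

Competitive: Km,app = α·Km with α = 1 + [I]/Ki.
α = Km,app/Km = 24.6/4.85 = 5.072.
Since α = 1 + [I]/Ki, [I]/Ki = 5.072 − 1 = 4.072 and Ki = 0.375/4.072 = 0.0921 nM.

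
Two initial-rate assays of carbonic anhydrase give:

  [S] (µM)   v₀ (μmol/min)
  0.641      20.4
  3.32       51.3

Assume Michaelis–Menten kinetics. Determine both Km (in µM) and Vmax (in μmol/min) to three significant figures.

In reciprocal form, 1/v = (Km/Vmax)·(1/[S]) + 1/Vmax. The two points give (1/[S], 1/v) = (1.560, 0.04902) and (0.3012, 0.01949).
Slope = (0.04902 − 0.01949)/(1.560 − 0.3012) = 0.02345; intercept = 0.04902 − 0.02345×1.560 = 0.01243.
Vmax = 1/intercept = 80.5 μmol/min; Km = slope × Vmax = 0.02345 × 80.5 = 1.89 µM.

Km = 1.89 µM; Vmax = 80.5 μmol/min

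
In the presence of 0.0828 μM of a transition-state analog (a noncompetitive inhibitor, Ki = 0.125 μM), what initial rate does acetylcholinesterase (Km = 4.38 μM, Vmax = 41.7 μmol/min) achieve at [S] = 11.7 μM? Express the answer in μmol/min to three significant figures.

18.3 μmol/min

With α = 1 + [I]/Ki = 1 + 0.0828/0.125 = 1.662, the noncompetitive rate law is v = (Vmax/α)·[S] / (Km + [S]).
v = (41.7/1.662)×11.7 / (4.38 + 11.7) = 293.5/16.08 = 18.3 μmol/min.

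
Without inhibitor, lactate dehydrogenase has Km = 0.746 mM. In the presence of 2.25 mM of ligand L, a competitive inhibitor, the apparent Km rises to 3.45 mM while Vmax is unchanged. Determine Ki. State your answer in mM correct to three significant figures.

0.621 mM

Competitive: Km,app = α·Km with α = 1 + [I]/Ki.
α = Km,app/Km = 3.45/0.746 = 4.625.
Since α = 1 + [I]/Ki, [I]/Ki = 4.625 − 1 = 3.625 and Ki = 2.25/3.625 = 0.621 mM.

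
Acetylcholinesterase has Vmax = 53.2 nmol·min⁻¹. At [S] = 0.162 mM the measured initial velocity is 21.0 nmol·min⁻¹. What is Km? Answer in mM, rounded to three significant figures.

v/Vmax = 21.0/53.2 = 0.3947 = [S]/(Km+[S]).
So Km + [S] = [S]/0.3947 = 0.4104 mM, giving Km = 0.4104 − 0.162 = 0.248 mM.

0.248 mM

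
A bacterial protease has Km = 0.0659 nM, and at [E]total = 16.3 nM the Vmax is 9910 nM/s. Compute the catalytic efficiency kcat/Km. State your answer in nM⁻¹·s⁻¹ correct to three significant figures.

kcat = Vmax/[E]total = 9910/16.3 = 608 s⁻¹.
kcat/Km = 608/0.0659 = 9230 nM⁻¹·s⁻¹.

9230 nM⁻¹·s⁻¹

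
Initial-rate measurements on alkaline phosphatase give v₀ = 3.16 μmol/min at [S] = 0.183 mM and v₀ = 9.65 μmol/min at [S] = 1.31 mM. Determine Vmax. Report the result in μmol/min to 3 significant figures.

From v = Vmax[S]/(Km+[S]), each point gives Vmax = v(Km+[S])/[S].
Equating: 3.16(Km+0.183)/0.183 = 9.65(Km+1.31)/1.31.
17.27·Km + 3.16 = 7.366·Km + 9.65, so (17.27 − 7.366)·Km = 9.65 − 3.16.
Km = 6.490/9.901 = 0.655 mM; then Vmax = 3.16(0.655+0.183)/0.183 = 14.5 μmol/min.

14.5 μmol/min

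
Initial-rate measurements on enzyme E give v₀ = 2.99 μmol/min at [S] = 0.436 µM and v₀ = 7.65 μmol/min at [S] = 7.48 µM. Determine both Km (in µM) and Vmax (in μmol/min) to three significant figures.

In reciprocal form, 1/v = (Km/Vmax)·(1/[S]) + 1/Vmax. The two points give (1/[S], 1/v) = (2.294, 0.3344) and (0.1337, 0.1307).
Slope = (0.3344 − 0.1307)/(2.294 − 0.1337) = 0.09432; intercept = 0.3344 − 0.09432×2.294 = 0.1181.
Vmax = 1/intercept = 8.47 μmol/min; Km = slope × Vmax = 0.09432 × 8.47 = 0.799 µM.

Km = 0.799 µM; Vmax = 8.47 μmol/min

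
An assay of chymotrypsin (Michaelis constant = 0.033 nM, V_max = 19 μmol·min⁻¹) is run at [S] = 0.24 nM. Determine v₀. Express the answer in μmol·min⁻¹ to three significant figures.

16.7 μmol·min⁻¹

[S]/(Km+[S]) = 0.24/0.2730 = 0.8791, the fractional saturation.
v = 0.8791 × Vmax = 0.8791 × 19 = 16.7 μmol·min⁻¹.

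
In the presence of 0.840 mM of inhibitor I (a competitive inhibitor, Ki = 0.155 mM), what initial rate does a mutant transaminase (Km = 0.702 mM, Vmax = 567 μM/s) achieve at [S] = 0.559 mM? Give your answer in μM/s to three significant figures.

62.6 μM/s

With α = 1 + [I]/Ki = 1 + 0.840/0.155 = 6.419, the competitive rate law is v = Vmax[S] / (αKm + [S]).
v = 567×0.559 / (6.419×0.702 + 0.559) = 317.0/5.065 = 62.6 μM/s.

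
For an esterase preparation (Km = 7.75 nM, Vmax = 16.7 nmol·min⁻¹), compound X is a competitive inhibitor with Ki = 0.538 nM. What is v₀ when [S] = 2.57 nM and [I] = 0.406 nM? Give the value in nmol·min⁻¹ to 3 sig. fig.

2.65 nmol·min⁻¹

α = 1 + [I]/Ki = 1 + 0.406/0.538 = 1.755.
For a competitive inhibitor, Vmax is unchanged and the apparent Km becomes α·Km: Km,app = 13.6 nM, Vmax,app = 16.7 nmol·min⁻¹.
v = Vmax,app·[S]/(Km,app + [S]) = 16.7 × 2.57/(13.6 + 2.57) = 2.65 nmol·min⁻¹.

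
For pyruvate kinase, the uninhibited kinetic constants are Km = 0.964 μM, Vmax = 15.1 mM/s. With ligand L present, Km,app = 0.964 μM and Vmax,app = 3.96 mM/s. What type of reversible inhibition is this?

noncompetitive

Vmax decreases (15.1 → 3.96 mM/s) while Km is unchanged — pure noncompetitive inhibition.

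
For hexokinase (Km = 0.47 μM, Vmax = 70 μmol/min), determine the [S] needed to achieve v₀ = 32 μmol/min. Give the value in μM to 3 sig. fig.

The required fractional saturation is v/Vmax = 32/70 = 0.4571.
Then [S]/(Km+[S]) = 0.4571 ⇒ [S] = 0.47 × 0.4571/(1 − 0.4571) = 0.396 μM.

0.396 μM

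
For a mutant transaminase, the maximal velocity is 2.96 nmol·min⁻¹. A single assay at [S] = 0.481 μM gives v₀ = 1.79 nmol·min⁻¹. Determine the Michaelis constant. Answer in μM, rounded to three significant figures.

v/Vmax = 1.79/2.96 = 0.6047 = [S]/(Km+[S]).
So Km + [S] = [S]/0.6047 = 0.7954 μM, giving Km = 0.7954 − 0.481 = 0.314 μM.

0.314 μM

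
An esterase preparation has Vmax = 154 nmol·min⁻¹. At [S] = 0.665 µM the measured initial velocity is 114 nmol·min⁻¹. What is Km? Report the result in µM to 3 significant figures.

0.233 µM

From v = Vmax[S]/(Km+[S]), Km = [S](Vmax − v)/v.
Km = 0.665 × (154 − 114) / 114 = 26.60/114 = 0.233 µM.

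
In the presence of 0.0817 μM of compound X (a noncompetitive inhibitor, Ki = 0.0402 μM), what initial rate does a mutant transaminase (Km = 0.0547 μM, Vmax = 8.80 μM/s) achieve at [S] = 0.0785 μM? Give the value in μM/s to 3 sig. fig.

With α = 1 + [I]/Ki = 1 + 0.0817/0.0402 = 3.032, the noncompetitive rate law is v = (Vmax/α)·[S] / (Km + [S]).
v = (8.80/3.032)×0.0785 / (0.0547 + 0.0785) = 0.2278/0.1332 = 1.71 μM/s.

1.71 μM/s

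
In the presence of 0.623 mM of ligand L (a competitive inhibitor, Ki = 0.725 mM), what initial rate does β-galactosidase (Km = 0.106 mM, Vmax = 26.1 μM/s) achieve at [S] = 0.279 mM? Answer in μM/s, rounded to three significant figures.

15.3 μM/s

α = 1 + [I]/Ki = 1 + 0.623/0.725 = 1.859.
For a competitive inhibitor, Vmax is unchanged and the apparent Km becomes α·Km: Km,app = 0.197 mM, Vmax,app = 26.1 μM/s.
v = Vmax,app·[S]/(Km,app + [S]) = 26.1 × 0.279/(0.197 + 0.279) = 15.3 μM/s.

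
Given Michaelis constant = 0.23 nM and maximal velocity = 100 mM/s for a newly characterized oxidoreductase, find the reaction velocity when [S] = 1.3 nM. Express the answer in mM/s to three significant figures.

v = Vmax·[S]/(Km + [S]) = 100 × 1.3 / (0.23 + 1.3)
  = 130.0 / 1.530 = 85.0 mM/s.

85.0 mM/s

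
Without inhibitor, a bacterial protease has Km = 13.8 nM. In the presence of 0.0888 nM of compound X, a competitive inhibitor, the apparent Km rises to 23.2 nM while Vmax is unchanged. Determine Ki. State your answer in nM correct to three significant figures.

0.130 nM

Competitive: Km,app = α·Km with α = 1 + [I]/Ki.
α = Km,app/Km = 23.2/13.8 = 1.681.
Ki = [I]/(α − 1) = 0.0888/0.6812 = 0.130 nM.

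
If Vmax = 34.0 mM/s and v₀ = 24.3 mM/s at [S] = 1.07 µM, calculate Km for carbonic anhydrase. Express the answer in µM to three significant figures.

From v = Vmax[S]/(Km+[S]), Km = [S](Vmax − v)/v.
Km = 1.07 × (34.0 − 24.3) / 24.3 = 10.38/24.3 = 0.427 µM.

0.427 µM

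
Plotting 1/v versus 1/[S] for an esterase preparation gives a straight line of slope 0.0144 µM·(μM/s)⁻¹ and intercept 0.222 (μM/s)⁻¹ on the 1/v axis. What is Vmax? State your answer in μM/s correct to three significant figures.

The y-intercept of a Lineweaver–Burk plot equals 1/Vmax, so Vmax = 1/0.222 = 4.50 μM/s.

4.50 μM/s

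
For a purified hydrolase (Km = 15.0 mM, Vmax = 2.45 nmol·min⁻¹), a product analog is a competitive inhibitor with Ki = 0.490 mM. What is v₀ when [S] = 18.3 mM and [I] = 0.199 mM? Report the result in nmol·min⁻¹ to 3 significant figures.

α = 1 + [I]/Ki = 1 + 0.199/0.490 = 1.406.
For a competitive inhibitor, Vmax is unchanged and the apparent Km becomes α·Km: Km,app = 21.1 mM, Vmax,app = 2.45 nmol·min⁻¹.
v = Vmax,app·[S]/(Km,app + [S]) = 2.45 × 18.3/(21.1 + 18.3) = 1.14 nmol·min⁻¹.

1.14 nmol·min⁻¹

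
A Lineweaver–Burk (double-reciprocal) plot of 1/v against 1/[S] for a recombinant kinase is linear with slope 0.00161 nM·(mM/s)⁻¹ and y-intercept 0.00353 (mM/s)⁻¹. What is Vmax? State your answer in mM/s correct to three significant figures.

283 mM/s

The y-intercept of a Lineweaver–Burk plot equals 1/Vmax, so Vmax = 1/0.00353 = 283 mM/s.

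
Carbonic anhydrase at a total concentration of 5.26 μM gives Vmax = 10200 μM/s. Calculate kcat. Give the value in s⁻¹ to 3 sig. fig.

kcat = Vmax/[E]total = 10200 μM/s / 5.26 μM = 1940 s⁻¹.

1940 s⁻¹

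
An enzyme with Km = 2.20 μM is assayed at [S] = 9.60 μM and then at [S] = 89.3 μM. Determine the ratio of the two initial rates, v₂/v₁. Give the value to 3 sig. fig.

1.20

Since Vmax cancels, v₂/v₁ = [S]₂(Km+[S]₁) / [S]₁(Km+[S]₂).
= 89.3×(2.20+9.60) / (9.60×(2.20+89.3)) = 1054/878.4 = 1.20.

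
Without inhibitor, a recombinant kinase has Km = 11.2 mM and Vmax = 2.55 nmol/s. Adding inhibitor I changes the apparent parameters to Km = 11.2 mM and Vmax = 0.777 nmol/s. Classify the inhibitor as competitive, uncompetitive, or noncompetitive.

Vmax decreases (2.55 → 0.777 nmol/s) while Km is unchanged — pure noncompetitive inhibition.

noncompetitive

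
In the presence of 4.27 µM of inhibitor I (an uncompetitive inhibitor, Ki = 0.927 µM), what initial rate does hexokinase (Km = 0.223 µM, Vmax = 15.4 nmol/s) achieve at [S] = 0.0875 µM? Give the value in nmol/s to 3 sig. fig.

With α = 1 + [I]/Ki = 1 + 4.27/0.927 = 5.606, the uncompetitive rate law is v = (Vmax/α)·[S] / (Km/α + [S]).
v = (15.4/5.606)×0.0875 / (0.223/5.606 + 0.0875) = 0.2404/0.1273 = 1.89 nmol/s.

1.89 nmol/s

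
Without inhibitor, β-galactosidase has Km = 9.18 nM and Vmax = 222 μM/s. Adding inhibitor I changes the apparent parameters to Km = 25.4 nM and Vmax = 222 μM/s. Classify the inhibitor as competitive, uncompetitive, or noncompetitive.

competitive

Km increases (9.18 → 25.4 nM) while Vmax is unchanged — the hallmark of competitive inhibition.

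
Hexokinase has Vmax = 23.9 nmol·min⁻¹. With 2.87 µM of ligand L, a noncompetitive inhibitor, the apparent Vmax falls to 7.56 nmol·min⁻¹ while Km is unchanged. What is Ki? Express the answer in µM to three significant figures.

1.33 µM

Noncompetitive: Vmax,app = Vmax/α with α = 1 + [I]/Ki.
α = Vmax/Vmax,app = 23.9/7.56 = 3.161.
Since α = 1 + [I]/Ki, [I]/Ki = 3.161 − 1 = 2.161 and Ki = 2.87/2.161 = 1.33 µM.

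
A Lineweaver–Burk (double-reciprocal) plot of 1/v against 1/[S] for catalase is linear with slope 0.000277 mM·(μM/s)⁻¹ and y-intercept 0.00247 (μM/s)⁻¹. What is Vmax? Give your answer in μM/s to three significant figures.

The y-intercept of a Lineweaver–Burk plot equals 1/Vmax, so Vmax = 1/0.00247 = 405 μM/s.

405 μM/s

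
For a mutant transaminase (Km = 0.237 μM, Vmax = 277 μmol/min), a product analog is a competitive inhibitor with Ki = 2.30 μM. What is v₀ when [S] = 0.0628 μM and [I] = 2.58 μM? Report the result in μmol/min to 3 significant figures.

α = 1 + [I]/Ki = 1 + 2.58/2.30 = 2.122.
For a competitive inhibitor, Vmax is unchanged and the apparent Km becomes α·Km: Km,app = 0.503 μM, Vmax,app = 277 μmol/min.
v = Vmax,app·[S]/(Km,app + [S]) = 277 × 0.0628/(0.503 + 0.0628) = 30.8 μmol/min.

30.8 μmol/min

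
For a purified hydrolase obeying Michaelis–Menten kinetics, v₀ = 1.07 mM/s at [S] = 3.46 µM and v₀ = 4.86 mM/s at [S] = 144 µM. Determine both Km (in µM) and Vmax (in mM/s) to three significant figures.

Km = 13.8 µM; Vmax = 5.32 mM/s

In reciprocal form, 1/v = (Km/Vmax)·(1/[S]) + 1/Vmax. The two points give (1/[S], 1/v) = (0.2890, 0.9346) and (0.006944, 0.2058).
Slope = (0.9346 − 0.2058)/(0.2890 − 0.006944) = 2.584; intercept = 0.9346 − 2.584×0.2890 = 0.1878.
Vmax = 1/intercept = 5.32 mM/s; Km = slope × Vmax = 2.584 × 5.32 = 13.8 µM.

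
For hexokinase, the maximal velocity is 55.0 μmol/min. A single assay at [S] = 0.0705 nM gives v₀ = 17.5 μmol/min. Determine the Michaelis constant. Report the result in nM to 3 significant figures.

v/Vmax = 17.5/55.0 = 0.3182 = [S]/(Km+[S]).
So Km + [S] = [S]/0.3182 = 0.2216 nM, giving Km = 0.2216 − 0.0705 = 0.151 nM.

0.151 nM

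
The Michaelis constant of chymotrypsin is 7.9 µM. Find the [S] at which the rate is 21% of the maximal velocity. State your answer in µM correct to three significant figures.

2.10 µM

v/Vmax = [S]/(Km+[S]) = 0.21, so [S] = Km·0.21/(1 − 0.21) = 7.9 × 0.2658.
[S] = 2.10 µM.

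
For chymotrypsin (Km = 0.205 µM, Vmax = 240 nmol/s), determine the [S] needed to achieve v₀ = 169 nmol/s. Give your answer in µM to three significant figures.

0.488 µM

The required fractional saturation is v/Vmax = 169/240 = 0.7042.
Then [S]/(Km+[S]) = 0.7042 ⇒ [S] = 0.205 × 0.7042/(1 − 0.7042) = 0.488 µM.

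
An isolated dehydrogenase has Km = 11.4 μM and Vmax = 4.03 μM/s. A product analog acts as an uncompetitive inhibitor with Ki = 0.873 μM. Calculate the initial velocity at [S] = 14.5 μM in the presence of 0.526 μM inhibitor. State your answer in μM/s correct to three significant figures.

α = 1 + [I]/Ki = 1 + 0.526/0.873 = 1.603.
For an uncompetitive inhibitor, both parameters are divided by α, giving Vmax/α and Km/α: Km,app = 7.11 μM, Vmax,app = 2.51 μM/s.
v = Vmax,app·[S]/(Km,app + [S]) = 2.51 × 14.5/(7.11 + 14.5) = 1.69 μM/s.

1.69 μM/s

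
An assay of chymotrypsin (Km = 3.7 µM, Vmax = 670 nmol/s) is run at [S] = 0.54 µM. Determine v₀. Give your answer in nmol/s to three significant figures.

85.3 nmol/s

[S]/(Km+[S]) = 0.54/4.240 = 0.1274, the fractional saturation.
v = 0.1274 × Vmax = 0.1274 × 670 = 85.3 nmol/s.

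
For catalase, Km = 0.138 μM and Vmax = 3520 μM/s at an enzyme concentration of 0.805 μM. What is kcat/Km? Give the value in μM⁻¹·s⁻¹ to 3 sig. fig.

kcat = Vmax/[E]total = 3520/0.805 = 4370 s⁻¹.
kcat/Km = 4370/0.138 = 31700 μM⁻¹·s⁻¹.

31700 μM⁻¹·s⁻¹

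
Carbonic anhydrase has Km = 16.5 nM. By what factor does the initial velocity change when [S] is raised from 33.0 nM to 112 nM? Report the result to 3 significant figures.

The fractional saturations are [S]/(Km+[S]) = 33.0/49.50 = 0.6667 and 112/128.5 = 0.8716.
v₂/v₁ is just their ratio: 0.8716/0.6667 = 1.31.

1.31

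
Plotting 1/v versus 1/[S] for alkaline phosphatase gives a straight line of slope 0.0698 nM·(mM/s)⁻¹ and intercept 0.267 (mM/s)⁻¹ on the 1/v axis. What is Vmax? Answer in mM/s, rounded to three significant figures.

The y-intercept of a Lineweaver–Burk plot equals 1/Vmax, so Vmax = 1/0.267 = 3.75 mM/s.

3.75 mM/s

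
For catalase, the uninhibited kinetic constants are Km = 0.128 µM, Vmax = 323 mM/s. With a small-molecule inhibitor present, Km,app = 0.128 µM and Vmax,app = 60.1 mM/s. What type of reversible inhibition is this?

Vmax decreases (323 → 60.1 mM/s) while Km is unchanged — pure noncompetitive inhibition.

noncompetitive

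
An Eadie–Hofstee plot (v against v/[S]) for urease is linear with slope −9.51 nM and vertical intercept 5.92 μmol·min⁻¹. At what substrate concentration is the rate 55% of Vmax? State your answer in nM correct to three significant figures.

11.6 nM

The Eadie–Hofstee slope gives Km = 9.51 nM (slope = −Km).
v/Vmax = [S]/(Km+[S]) = 0.55 ⇒ [S] = Km·0.55/(1−0.55) = 9.51 × 1.222 = 11.6 nM.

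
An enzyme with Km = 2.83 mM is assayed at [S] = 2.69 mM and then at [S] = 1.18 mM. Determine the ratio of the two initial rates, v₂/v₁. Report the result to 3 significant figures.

The fractional saturations are [S]/(Km+[S]) = 2.69/5.520 = 0.4873 and 1.18/4.010 = 0.2943.
v₂/v₁ is just their ratio: 0.2943/0.4873 = 0.604.

0.604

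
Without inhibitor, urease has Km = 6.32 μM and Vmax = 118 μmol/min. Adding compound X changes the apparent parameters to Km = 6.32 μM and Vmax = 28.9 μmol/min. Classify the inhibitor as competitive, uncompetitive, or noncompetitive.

noncompetitive

Vmax decreases (118 → 28.9 μmol/min) while Km is unchanged — pure noncompetitive inhibition.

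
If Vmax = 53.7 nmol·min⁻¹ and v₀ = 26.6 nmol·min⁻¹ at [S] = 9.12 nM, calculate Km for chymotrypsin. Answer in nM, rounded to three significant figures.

From v = Vmax[S]/(Km+[S]), Km = [S](Vmax − v)/v.
Km = 9.12 × (53.7 − 26.6) / 26.6 = 247.2/26.6 = 9.29 nM.

9.29 nM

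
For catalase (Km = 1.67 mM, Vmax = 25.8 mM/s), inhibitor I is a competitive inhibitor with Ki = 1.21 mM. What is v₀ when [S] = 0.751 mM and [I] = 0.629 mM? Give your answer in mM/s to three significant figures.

α = 1 + [I]/Ki = 1 + 0.629/1.21 = 1.520.
For a competitive inhibitor, Vmax is unchanged and the apparent Km becomes α·Km: Km,app = 2.54 mM, Vmax,app = 25.8 mM/s.
v = Vmax,app·[S]/(Km,app + [S]) = 25.8 × 0.751/(2.54 + 0.751) = 5.89 mM/s.

5.89 mM/s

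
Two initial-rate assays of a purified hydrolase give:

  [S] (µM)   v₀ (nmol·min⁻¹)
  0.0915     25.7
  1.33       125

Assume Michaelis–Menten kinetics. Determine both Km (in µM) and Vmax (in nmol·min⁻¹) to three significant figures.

From v = Vmax[S]/(Km+[S]), each point gives Vmax = v(Km+[S])/[S].
Equating: 25.7(Km+0.0915)/0.0915 = 125(Km+1.33)/1.33.
280.9·Km + 25.7 = 93.98·Km + 125, so (280.9 − 93.98)·Km = 125 − 25.7.
Km = 99.30/186.9 = 0.531 µM; then Vmax = 25.7(0.531+0.0915)/0.0915 = 175 nmol·min⁻¹.

Km = 0.531 µM; Vmax = 175 nmol·min⁻¹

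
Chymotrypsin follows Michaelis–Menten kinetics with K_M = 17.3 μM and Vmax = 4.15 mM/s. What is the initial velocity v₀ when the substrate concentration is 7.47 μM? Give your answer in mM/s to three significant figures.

[S]/(Km+[S]) = 7.47/24.77 = 0.3016, the fractional saturation.
v = 0.3016 × Vmax = 0.3016 × 4.15 = 1.25 mM/s.

1.25 mM/s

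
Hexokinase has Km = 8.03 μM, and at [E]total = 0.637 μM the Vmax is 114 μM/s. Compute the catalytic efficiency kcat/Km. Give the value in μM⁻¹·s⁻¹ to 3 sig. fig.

22.3 μM⁻¹·s⁻¹

kcat = Vmax/[E]total = 114/0.637 = 179 s⁻¹.
kcat/Km = 179/8.03 = 22.3 μM⁻¹·s⁻¹.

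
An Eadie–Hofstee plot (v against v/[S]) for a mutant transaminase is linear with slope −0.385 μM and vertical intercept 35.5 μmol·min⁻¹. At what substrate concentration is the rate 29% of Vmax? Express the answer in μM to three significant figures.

The Eadie–Hofstee slope gives Km = 0.385 μM (slope = −Km).
v/Vmax = [S]/(Km+[S]) = 0.29 ⇒ [S] = Km·0.29/(1−0.29) = 0.385 × 0.4085 = 0.157 μM.

0.157 μM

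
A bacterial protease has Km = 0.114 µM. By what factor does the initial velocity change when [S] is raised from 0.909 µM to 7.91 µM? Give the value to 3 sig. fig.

The fractional saturations are [S]/(Km+[S]) = 0.909/1.023 = 0.8886 and 7.91/8.024 = 0.9858.
v₂/v₁ is just their ratio: 0.9858/0.8886 = 1.11.

1.11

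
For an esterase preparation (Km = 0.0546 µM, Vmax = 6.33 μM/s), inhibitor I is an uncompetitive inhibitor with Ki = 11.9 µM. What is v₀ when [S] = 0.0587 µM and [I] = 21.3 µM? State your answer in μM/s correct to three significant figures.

α = 1 + [I]/Ki = 1 + 21.3/11.9 = 2.790.
For an uncompetitive inhibitor, both parameters are divided by α, giving Vmax/α and Km/α: Km,app = 0.0196 µM, Vmax,app = 2.27 μM/s.
v = Vmax,app·[S]/(Km,app + [S]) = 2.27 × 0.0587/(0.0196 + 0.0587) = 1.70 μM/s.

1.70 μM/s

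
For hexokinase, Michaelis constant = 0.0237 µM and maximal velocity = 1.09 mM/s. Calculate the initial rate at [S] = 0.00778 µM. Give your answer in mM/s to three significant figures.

[S]/(Km+[S]) = 0.00778/0.03148 = 0.2471, the fractional saturation.
v = 0.2471 × Vmax = 0.2471 × 1.09 = 0.269 mM/s.

0.269 mM/s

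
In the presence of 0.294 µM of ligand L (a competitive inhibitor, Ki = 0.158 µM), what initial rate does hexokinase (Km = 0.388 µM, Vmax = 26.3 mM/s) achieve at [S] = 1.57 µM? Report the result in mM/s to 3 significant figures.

α = 1 + [I]/Ki = 1 + 0.294/0.158 = 2.861.
For a competitive inhibitor, Vmax is unchanged and the apparent Km becomes α·Km: Km,app = 1.11 µM, Vmax,app = 26.3 mM/s.
v = Vmax,app·[S]/(Km,app + [S]) = 26.3 × 1.57/(1.11 + 1.57) = 15.4 mM/s.

15.4 mM/s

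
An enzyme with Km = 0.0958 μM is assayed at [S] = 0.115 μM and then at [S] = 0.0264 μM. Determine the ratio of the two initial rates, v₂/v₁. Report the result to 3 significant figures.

Since Vmax cancels, v₂/v₁ = [S]₂(Km+[S]₁) / [S]₁(Km+[S]₂).
= 0.0264×(0.0958+0.115) / (0.115×(0.0958+0.0264)) = 0.005565/0.01405 = 0.396.

0.396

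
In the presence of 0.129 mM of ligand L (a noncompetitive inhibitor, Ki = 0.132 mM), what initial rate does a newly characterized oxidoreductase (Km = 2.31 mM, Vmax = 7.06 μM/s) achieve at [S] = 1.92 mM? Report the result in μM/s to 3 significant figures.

With α = 1 + [I]/Ki = 1 + 0.129/0.132 = 1.977, the noncompetitive rate law is v = (Vmax/α)·[S] / (Km + [S]).
v = (7.06/1.977)×1.92 / (2.31 + 1.92) = 6.856/4.230 = 1.62 μM/s.

1.62 μM/s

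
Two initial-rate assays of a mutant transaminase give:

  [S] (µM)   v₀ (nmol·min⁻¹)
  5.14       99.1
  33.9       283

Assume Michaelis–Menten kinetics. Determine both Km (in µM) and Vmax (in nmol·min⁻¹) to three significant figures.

From v = Vmax[S]/(Km+[S]), each point gives Vmax = v(Km+[S])/[S].
Equating: 99.1(Km+5.14)/5.14 = 283(Km+33.9)/33.9.
19.28·Km + 99.1 = 8.348·Km + 283, so (19.28 − 8.348)·Km = 283 − 99.1.
Km = 183.9/10.93 = 16.8 µM; then Vmax = 99.1(16.8+5.14)/5.14 = 423 nmol·min⁻¹.

Km = 16.8 µM; Vmax = 423 nmol·min⁻¹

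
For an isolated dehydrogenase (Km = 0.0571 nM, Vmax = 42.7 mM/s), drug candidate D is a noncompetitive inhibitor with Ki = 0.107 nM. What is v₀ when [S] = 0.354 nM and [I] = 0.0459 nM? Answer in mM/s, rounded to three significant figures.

α = 1 + [I]/Ki = 1 + 0.0459/0.107 = 1.429.
For a noncompetitive inhibitor, Vmax is reduced to Vmax/α while Km is unchanged: Km,app = 0.0571 nM, Vmax,app = 29.9 mM/s.
v = Vmax,app·[S]/(Km,app + [S]) = 29.9 × 0.354/(0.0571 + 0.354) = 25.7 mM/s.

25.7 mM/s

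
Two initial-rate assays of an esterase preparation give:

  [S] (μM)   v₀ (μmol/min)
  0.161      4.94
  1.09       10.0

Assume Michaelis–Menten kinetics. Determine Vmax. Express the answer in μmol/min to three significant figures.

12.2 μmol/min

From v = Vmax[S]/(Km+[S]), each point gives Vmax = v(Km+[S])/[S].
Equating: 4.94(Km+0.161)/0.161 = 10.0(Km+1.09)/1.09.
30.68·Km + 4.94 = 9.174·Km + 10.0, so (30.68 − 9.174)·Km = 10.0 − 4.94.
Km = 5.060/21.51 = 0.235 μM; then Vmax = 4.94(0.235+0.161)/0.161 = 12.2 μmol/min.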